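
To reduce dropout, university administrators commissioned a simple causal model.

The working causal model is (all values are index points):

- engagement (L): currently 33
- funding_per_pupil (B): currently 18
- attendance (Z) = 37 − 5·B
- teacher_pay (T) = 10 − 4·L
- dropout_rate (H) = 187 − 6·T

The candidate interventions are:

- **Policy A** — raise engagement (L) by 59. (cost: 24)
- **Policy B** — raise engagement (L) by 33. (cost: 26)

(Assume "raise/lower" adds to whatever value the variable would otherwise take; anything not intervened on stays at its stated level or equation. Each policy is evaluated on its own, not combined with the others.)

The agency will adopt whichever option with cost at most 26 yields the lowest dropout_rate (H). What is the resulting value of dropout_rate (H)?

Policy A (L + 59):
  L = 33 + 59 = 92
  T = 10 − 4·92 = -358
  H = 187 − 6·(-358) = 2335
Policy B (L + 33):
  L = 33 + 33 = 66
  T = 10 − 4·66 = -254
  H = 187 − 6·(-254) = 1711
Comparing — Policy A: H=2335, Policy B: H=1711. Lowest is 1711 (Policy B).

1711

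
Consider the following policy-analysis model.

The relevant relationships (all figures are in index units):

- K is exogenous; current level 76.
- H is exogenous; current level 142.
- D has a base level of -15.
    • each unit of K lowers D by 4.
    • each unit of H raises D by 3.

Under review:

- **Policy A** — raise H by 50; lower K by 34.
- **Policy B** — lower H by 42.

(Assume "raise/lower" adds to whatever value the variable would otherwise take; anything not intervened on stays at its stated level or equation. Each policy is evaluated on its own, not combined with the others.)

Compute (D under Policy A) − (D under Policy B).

412

Policy A (H + 50, K − 34):
  K = 76 − 34 = 42
  H = 142 + 50 = 192
  D = -15 − 4·42 + 3·192 = 393
Policy B (H − 42):
  K = 76
  H = 142 − 42 = 100
  D = -15 − 4·76 + 3·100 = -19
D: 393 − (-19) = 412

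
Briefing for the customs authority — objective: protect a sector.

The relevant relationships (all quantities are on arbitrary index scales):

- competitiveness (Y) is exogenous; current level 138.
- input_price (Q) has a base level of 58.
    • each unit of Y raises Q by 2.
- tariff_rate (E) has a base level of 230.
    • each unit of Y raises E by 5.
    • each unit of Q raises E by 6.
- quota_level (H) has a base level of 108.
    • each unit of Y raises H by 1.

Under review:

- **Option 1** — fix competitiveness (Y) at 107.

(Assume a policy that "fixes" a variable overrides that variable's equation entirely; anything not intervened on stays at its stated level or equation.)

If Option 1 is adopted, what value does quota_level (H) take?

215

Option 1 (Y := 107):
  Y = 107
  H = 108 + 107 = 215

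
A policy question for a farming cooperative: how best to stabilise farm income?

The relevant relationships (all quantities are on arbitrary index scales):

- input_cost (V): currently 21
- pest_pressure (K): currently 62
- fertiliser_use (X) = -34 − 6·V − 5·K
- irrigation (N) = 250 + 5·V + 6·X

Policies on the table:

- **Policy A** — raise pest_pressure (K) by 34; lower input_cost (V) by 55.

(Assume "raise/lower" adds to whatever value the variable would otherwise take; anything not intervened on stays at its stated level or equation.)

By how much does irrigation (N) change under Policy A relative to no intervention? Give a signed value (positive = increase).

685

Baseline:
  V = 21
  K = 62
  X = -34 − 6·21 − 5·62 = -470
  N = 250 + 5·21 + 6·(-470) = -2465
Policy A (K + 34, V − 55):
  V = 21 − 55 = -34
  K = 62 + 34 = 96
  X = -34 − 6·(-34) − 5·96 = -310
  N = 250 + 5·(-34) + 6·(-310) = -1780
Change in N: -1780 − (-2465) = 685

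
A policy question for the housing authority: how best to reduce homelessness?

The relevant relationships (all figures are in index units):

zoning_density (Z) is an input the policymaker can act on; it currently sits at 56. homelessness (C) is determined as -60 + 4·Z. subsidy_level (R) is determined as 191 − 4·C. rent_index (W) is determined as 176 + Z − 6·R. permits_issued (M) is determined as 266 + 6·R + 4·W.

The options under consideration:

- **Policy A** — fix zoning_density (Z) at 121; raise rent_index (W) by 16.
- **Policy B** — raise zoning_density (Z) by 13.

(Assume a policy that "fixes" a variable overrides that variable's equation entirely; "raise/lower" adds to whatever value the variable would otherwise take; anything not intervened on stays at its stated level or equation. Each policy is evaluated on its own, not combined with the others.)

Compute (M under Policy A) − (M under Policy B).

Policy A (Z := 121, W + 16):
  Z = 121
  C = -60 + 4·121 = 424
  R = 191 − 4·424 = -1505
  W = 176 + 121 − 6·(-1505) (+16 from intervention) = 9343
  M = 266 + 6·(-1505) + 4·9343 = 28608
Policy B (Z + 13):
  Z = 56 + 13 = 69
  C = -60 + 4·69 = 216
  R = 191 − 4·216 = -673
  W = 176 + 69 − 6·(-673) = 4283
  M = 266 + 6·(-673) + 4·4283 = 13360
M: 28608 − 13360 = 15248

15248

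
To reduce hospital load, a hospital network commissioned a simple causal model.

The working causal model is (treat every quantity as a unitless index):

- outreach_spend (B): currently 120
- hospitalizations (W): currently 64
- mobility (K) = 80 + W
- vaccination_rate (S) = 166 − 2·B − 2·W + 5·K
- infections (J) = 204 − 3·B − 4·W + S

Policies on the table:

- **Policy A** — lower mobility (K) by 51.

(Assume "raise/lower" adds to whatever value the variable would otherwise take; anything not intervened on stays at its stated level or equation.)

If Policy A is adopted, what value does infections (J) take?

-149

Policy A (K − 51):
  B = 120
  W = 64
  K = 80 + 64 (−51 from intervention) = 93
  S = 166 − 2·120 − 2·64 + 5·93 = 263
  J = 204 − 3·120 − 4·64 + 263 = -149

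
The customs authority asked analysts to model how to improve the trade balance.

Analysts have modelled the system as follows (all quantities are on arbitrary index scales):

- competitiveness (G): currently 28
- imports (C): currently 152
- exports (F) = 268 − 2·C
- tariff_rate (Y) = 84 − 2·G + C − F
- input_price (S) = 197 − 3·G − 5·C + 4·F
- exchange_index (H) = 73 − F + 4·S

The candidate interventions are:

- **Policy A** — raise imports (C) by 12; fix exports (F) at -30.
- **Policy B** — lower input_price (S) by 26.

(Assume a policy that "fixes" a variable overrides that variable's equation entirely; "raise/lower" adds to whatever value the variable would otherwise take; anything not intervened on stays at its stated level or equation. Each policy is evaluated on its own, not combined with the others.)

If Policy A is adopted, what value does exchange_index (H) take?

Policy A (C + 12, F := -30):
  G = 28
  C = 152 + 12 = 164
  F = -30
  S = 197 − 3·28 − 5·164 + 4·(-30) = -827
  H = 73 − (-30) + 4·(-827) = -3205

-3205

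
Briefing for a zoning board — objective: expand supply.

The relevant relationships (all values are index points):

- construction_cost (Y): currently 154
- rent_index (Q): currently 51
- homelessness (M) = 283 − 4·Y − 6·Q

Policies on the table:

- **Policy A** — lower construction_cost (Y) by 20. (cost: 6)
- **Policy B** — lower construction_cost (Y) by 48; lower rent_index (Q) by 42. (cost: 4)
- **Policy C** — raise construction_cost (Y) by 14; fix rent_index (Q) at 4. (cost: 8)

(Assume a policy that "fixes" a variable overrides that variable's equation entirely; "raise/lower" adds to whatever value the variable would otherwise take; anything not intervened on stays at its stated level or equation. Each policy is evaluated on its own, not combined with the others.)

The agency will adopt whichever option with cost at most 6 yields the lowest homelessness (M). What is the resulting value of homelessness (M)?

-559

Policy A (Y − 20):
  Y = 154 − 20 = 134
  Q = 51
  M = 283 − 4·134 − 6·51 = -559
Policy B (Y − 48, Q − 42):
  Y = 154 − 48 = 106
  Q = 51 − 42 = 9
  M = 283 − 4·106 − 6·9 = -195
Comparing — Policy A: M=-559, Policy B: M=-195. Lowest is -559 (Policy A).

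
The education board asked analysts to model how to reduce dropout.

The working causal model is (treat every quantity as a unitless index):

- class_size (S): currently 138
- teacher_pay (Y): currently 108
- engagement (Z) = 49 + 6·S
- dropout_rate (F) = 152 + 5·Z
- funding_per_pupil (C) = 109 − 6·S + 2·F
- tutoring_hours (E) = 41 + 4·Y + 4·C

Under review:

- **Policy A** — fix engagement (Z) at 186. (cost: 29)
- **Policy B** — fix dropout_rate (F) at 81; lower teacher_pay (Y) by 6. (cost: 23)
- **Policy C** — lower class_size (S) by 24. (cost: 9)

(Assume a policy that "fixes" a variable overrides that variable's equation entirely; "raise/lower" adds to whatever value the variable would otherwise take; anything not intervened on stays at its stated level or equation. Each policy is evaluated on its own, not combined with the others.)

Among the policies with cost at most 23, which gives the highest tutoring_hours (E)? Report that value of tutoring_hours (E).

Policy B (F := 81, Y − 6):
  S = 138
  Y = 108 − 6 = 102
  Z = 49 + 6·138 = 877
  F = 81
  C = 109 − 6·138 + 2·81 = -557
  E = 41 + 4·102 + 4·(-557) = -1779
Policy C (S − 24):
  S = 138 − 24 = 114
  Y = 108
  Z = 49 + 6·114 = 733
  F = 152 + 5·733 = 3817
  C = 109 − 6·114 + 2·3817 = 7059
  E = 41 + 4·108 + 4·7059 = 28709
Comparing — Policy B: E=-1779, Policy C: E=28709. Highest is 28709 (Policy C).

28709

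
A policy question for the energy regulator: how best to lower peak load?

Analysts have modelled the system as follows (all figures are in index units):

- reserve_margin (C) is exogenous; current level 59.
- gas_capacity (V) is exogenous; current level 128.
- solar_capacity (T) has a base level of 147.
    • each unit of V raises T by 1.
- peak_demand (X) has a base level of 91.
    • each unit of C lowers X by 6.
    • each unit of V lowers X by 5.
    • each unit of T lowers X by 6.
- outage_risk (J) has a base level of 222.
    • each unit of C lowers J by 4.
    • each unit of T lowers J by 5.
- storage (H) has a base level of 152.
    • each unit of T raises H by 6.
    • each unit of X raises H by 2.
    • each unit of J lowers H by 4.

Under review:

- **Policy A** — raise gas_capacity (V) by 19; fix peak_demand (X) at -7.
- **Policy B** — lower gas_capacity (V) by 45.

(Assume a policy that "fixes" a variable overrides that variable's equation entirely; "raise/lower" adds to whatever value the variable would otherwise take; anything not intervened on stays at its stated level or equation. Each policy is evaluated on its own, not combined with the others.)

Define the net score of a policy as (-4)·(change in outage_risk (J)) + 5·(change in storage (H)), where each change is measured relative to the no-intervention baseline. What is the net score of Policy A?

28310

Baseline:
  C = 59
  V = 128
  T = 147 + 128 = 275
  X = 91 − 6·59 − 5·128 − 6·275 = -2553
  J = 222 − 4·59 − 5·275 = -1389
  H = 152 + 6·275 + 2·(-2553) − 4·(-1389) = 2252
Policy A (V + 19, X := -7):
  C = 59
  V = 128 + 19 = 147
  T = 147 + 147 = 294
  X = -7
  J = 222 − 4·59 − 5·294 = -1484
  H = 152 + 6·294 + 2·(-7) − 4·(-1484) = 7838
ΔJ = -1484 − (-1389) = -95; ΔH = 7838 − 2252 = 5586
Score = (-4)·(-95) + 5·5586 = 28310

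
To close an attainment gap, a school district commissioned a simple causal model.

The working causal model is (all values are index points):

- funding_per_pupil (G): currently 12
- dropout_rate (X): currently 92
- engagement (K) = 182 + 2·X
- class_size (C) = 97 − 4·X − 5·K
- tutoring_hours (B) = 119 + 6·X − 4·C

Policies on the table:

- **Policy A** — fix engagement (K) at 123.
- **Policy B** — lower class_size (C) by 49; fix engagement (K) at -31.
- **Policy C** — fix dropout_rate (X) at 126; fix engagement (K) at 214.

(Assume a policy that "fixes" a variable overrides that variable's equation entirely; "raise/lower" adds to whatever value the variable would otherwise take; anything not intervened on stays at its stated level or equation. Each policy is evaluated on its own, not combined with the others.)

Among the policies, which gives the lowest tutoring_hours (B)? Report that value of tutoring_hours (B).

1331

Policy A (K := 123):
  X = 92
  K = 123
  C = 97 − 4·92 − 5·123 = -886
  B = 119 + 6·92 − 4·(-886) = 4215
Policy B (C − 49, K := -31):
  X = 92
  K = -31
  C = 97 − 4·92 − 5·(-31) (−49 from intervention) = -165
  B = 119 + 6·92 − 4·(-165) = 1331
Policy C (X := 126, K := 214):
  X = 126
  K = 214
  C = 97 − 4·126 − 5·214 = -1477
  B = 119 + 6·126 − 4·(-1477) = 6783
Comparing — Policy A: B=4215, Policy B: B=1331, Policy C: B=6783. Lowest is 1331 (Policy B).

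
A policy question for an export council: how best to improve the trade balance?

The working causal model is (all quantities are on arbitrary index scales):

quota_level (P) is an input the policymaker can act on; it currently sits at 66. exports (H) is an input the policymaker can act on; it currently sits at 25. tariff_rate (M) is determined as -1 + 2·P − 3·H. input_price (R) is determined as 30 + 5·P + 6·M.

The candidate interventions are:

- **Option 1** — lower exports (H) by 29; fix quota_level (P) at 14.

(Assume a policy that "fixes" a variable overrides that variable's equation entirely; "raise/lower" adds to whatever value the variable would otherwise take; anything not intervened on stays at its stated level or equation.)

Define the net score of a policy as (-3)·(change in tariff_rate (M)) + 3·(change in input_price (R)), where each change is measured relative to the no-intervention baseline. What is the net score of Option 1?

-1035

Baseline:
  P = 66
  H = 25
  M = -1 + 2·66 − 3·25 = 56
  R = 30 + 5·66 + 6·56 = 696
Option 1 (H − 29, P := 14):
  P = 14
  H = 25 − 29 = -4
  M = -1 + 2·14 − 3·(-4) = 39
  R = 30 + 5·14 + 6·39 = 334
ΔM = 39 − 56 = -17; ΔR = 334 − 696 = -362
Score = (-3)·(-17) + 3·(-362) = -1035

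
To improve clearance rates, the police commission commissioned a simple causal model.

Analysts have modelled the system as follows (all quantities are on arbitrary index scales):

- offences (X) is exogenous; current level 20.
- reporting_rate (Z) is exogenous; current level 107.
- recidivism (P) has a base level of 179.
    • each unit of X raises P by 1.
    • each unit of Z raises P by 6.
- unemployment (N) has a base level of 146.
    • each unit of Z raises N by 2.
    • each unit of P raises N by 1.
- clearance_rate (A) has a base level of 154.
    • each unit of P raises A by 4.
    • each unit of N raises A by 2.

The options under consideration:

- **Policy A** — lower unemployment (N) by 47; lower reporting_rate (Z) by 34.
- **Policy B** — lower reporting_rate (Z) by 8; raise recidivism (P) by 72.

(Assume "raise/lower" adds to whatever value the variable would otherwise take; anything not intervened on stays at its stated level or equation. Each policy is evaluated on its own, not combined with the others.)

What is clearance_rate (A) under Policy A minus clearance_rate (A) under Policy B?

-1566

Policy A (N − 47, Z − 34):
  X = 20
  Z = 107 − 34 = 73
  P = 179 + 20 + 6·73 = 637
  N = 146 + 2·73 + 637 (−47 from intervention) = 882
  A = 154 + 4·637 + 2·882 = 4466
Policy B (Z − 8, P + 72):
  X = 20
  Z = 107 − 8 = 99
  P = 179 + 20 + 6·99 (+72 from intervention) = 865
  N = 146 + 2·99 + 865 = 1209
  A = 154 + 4·865 + 2·1209 = 6032
A: 4466 − 6032 = -1566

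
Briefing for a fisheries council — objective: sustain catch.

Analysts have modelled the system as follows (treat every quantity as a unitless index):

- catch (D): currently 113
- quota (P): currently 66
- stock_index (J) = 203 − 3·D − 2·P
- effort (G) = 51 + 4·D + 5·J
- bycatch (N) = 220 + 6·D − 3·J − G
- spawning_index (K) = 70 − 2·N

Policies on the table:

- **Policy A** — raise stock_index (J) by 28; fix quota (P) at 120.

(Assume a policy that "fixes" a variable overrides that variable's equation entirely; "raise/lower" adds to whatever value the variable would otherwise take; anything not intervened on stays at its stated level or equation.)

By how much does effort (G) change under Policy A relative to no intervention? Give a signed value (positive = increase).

Baseline:
  D = 113
  P = 66
  J = 203 − 3·113 − 2·66 = -268
  G = 51 + 4·113 + 5·(-268) = -837
Policy A (J + 28, P := 120):
  D = 113
  P = 120
  J = 203 − 3·113 − 2·120 (+28 from intervention) = -348
  G = 51 + 4·113 + 5·(-348) = -1237
Change in G: -1237 − (-837) = -400

-400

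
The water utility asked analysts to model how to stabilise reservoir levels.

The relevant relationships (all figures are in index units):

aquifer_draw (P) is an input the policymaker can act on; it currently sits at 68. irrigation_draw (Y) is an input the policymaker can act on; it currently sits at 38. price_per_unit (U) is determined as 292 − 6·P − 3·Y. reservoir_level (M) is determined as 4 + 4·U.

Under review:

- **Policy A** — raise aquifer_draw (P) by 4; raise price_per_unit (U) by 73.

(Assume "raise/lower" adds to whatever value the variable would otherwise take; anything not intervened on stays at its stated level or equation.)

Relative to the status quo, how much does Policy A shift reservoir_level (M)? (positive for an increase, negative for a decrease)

Baseline:
  P = 68
  Y = 38
  U = 292 − 6·68 − 3·38 = -230
  M = 4 + 4·(-230) = -916
Policy A (P + 4, U + 73):
  P = 68 + 4 = 72
  Y = 38
  U = 292 − 6·72 − 3·38 (+73 from intervention) = -181
  M = 4 + 4·(-181) = -720
Change in M: -720 − (-916) = 196

196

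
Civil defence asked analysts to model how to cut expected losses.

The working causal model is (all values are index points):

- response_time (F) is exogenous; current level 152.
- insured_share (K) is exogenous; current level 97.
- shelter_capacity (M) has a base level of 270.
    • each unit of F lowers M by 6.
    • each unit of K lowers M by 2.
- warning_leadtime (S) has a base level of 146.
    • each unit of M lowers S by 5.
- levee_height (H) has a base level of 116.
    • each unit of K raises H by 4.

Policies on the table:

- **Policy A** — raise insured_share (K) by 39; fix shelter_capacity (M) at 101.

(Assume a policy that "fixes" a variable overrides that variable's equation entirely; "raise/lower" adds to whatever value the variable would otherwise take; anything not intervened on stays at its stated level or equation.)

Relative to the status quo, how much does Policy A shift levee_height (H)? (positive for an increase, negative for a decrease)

156

Baseline:
  K = 97
  H = 116 + 4·97 = 504
Policy A (K + 39, M := 101):
  K = 97 + 39 = 136
  H = 116 + 4·136 = 660
Change in H: 660 − 504 = 156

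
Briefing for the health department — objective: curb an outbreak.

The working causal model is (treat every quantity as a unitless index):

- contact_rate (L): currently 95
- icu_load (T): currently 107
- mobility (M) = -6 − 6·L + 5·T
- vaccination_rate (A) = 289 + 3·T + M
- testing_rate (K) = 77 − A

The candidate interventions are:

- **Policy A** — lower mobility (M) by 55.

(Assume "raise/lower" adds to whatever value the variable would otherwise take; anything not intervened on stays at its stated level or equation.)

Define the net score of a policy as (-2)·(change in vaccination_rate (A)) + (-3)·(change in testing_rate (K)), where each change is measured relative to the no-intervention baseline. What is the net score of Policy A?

Baseline:
  L = 95
  T = 107
  M = -6 − 6·95 + 5·107 = -41
  A = 289 + 3·107 + (-41) = 569
  K = 77 − 569 = -492
Policy A (M − 55):
  L = 95
  T = 107
  M = -6 − 6·95 + 5·107 (−55 from intervention) = -96
  A = 289 + 3·107 + (-96) = 514
  K = 77 − 514 = -437
ΔA = 514 − 569 = -55; ΔK = -437 − (-492) = 55
Score = (-2)·(-55) + (-3)·55 = -55

-55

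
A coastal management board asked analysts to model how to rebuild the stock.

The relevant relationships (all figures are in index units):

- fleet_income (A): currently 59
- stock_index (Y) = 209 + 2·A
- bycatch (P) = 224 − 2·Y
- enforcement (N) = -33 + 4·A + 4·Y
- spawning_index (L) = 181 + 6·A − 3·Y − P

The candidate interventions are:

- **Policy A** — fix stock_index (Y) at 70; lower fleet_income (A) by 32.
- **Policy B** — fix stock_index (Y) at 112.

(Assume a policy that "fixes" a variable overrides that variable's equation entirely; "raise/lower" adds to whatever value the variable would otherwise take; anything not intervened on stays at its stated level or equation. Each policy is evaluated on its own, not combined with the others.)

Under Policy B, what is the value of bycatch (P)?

Policy B (Y := 112):
  A = 59
  Y = 112
  P = 224 − 2·112 = 0

0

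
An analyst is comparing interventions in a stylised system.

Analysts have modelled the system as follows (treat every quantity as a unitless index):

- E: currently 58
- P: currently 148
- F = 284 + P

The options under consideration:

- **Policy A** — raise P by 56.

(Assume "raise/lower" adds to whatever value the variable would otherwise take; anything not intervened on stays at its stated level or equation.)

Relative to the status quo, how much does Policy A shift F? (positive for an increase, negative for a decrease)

56

Baseline:
  P = 148
  F = 284 + 148 = 432
Policy A (P + 56):
  P = 148 + 56 = 204
  F = 284 + 204 = 488
Change in F: 488 − 432 = 56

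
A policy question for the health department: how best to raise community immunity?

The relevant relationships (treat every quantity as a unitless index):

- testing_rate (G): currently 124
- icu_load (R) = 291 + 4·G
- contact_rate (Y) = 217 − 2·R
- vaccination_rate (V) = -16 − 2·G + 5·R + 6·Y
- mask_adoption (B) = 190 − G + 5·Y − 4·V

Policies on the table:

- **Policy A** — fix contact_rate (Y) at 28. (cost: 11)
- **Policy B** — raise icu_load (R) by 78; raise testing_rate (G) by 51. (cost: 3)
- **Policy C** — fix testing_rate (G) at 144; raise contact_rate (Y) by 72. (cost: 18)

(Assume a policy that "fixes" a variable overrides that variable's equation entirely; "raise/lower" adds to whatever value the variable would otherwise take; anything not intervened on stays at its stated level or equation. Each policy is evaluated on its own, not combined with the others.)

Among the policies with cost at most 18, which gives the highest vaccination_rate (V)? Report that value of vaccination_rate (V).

3839

Policy A (Y := 28):
  G = 124
  R = 291 + 4·124 = 787
  Y = 28
  V = -16 − 2·124 + 5·787 + 6·28 = 3839
Policy B (R + 78, G + 51):
  G = 124 + 51 = 175
  R = 291 + 4·175 (+78 from intervention) = 1069
  Y = 217 − 2·1069 = -1921
  V = -16 − 2·175 + 5·1069 + 6·(-1921) = -6547
Policy C (G := 144, Y + 72):
  G = 144
  R = 291 + 4·144 = 867
  Y = 217 − 2·867 (+72 from intervention) = -1445
  V = -16 − 2·144 + 5·867 + 6·(-1445) = -4639
Comparing — Policy A: V=3839, Policy B: V=-6547, Policy C: V=-4639. Highest is 3839 (Policy A).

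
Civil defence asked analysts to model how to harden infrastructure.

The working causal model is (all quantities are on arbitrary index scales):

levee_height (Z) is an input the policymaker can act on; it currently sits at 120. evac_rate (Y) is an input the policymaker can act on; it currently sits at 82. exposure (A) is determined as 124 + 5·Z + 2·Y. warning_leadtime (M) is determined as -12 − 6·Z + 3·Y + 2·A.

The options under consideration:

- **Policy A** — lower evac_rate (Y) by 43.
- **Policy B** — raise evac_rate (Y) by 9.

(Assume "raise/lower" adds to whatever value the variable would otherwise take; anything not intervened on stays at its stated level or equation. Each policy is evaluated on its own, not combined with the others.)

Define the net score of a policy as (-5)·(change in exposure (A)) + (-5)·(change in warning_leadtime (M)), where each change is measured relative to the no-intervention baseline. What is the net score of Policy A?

1935

Baseline:
  Z = 120
  Y = 82
  A = 124 + 5·120 + 2·82 = 888
  M = -12 − 6·120 + 3·82 + 2·888 = 1290
Policy A (Y − 43):
  Z = 120
  Y = 82 − 43 = 39
  A = 124 + 5·120 + 2·39 = 802
  M = -12 − 6·120 + 3·39 + 2·802 = 989
ΔA = 802 − 888 = -86; ΔM = 989 − 1290 = -301
Score = (-5)·(-86) + (-5)·(-301) = 1935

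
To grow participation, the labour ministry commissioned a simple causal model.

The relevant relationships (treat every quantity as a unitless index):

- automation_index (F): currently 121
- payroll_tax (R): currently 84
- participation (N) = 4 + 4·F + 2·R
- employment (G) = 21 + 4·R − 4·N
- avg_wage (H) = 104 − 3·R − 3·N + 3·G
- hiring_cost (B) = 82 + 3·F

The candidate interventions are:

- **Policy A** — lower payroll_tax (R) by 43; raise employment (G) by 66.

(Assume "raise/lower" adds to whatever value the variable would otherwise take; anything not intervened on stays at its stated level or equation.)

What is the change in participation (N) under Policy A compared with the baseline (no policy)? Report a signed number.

-86

Baseline:
  F = 121
  R = 84
  N = 4 + 4·121 + 2·84 = 656
Policy A (R − 43, G + 66):
  F = 121
  R = 84 − 43 = 41
  N = 4 + 4·121 + 2·41 = 570
Change in N: 570 − 656 = -86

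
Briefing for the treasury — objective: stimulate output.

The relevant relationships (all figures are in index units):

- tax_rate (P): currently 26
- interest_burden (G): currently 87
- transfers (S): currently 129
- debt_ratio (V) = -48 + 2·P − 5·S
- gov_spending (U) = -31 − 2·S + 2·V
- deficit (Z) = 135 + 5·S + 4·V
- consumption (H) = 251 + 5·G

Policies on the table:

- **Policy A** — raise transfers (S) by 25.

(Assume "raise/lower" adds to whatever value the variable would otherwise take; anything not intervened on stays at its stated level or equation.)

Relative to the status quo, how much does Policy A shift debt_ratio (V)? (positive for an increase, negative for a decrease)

Baseline:
  P = 26
  S = 129
  V = -48 + 2·26 − 5·129 = -641
Policy A (S + 25):
  P = 26
  S = 129 + 25 = 154
  V = -48 + 2·26 − 5·154 = -766
Change in V: -766 − (-641) = -125

-125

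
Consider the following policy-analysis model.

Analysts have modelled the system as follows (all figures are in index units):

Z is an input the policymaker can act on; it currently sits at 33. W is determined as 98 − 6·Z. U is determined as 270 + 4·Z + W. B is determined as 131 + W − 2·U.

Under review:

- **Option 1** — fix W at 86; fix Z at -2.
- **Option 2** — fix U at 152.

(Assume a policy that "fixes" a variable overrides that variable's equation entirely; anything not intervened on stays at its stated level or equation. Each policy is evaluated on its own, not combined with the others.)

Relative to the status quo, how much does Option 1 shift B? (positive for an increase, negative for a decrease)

94

Baseline:
  Z = 33
  W = 98 − 6·33 = -100
  U = 270 + 4·33 + (-100) = 302
  B = 131 + (-100) − 2·302 = -573
Option 1 (W := 86, Z := -2):
  Z = -2
  W = 86
  U = 270 + 4·(-2) + 86 = 348
  B = 131 + 86 − 2·348 = -479
Change in B: -479 − (-573) = 94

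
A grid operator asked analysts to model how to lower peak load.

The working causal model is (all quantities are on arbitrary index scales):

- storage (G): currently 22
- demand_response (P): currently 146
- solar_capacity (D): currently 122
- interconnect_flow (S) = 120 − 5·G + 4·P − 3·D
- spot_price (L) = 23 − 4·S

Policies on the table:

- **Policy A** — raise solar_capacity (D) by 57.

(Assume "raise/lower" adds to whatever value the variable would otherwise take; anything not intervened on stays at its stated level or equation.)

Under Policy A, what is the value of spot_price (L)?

Policy A (D + 57):
  G = 22
  P = 146
  D = 122 + 57 = 179
  S = 120 − 5·22 + 4·146 − 3·179 = 57
  L = 23 − 4·57 = -205

-205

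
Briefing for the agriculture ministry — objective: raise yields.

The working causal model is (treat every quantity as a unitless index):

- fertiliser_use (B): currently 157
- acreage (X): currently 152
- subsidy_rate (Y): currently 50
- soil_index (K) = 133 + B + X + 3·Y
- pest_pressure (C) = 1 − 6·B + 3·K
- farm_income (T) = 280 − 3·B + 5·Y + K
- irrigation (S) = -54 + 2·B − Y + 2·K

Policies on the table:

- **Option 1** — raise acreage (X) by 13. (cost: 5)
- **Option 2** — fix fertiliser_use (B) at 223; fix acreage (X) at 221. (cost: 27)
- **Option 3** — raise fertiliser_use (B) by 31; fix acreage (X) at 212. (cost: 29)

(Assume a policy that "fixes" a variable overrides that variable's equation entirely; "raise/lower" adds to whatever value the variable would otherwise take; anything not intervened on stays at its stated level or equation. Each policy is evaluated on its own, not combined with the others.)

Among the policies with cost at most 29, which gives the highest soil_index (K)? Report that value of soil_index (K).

Option 1 (X + 13):
  B = 157
  X = 152 + 13 = 165
  Y = 50
  K = 133 + 157 + 165 + 3·50 = 605
Option 2 (B := 223, X := 221):
  B = 223
  X = 221
  Y = 50
  K = 133 + 223 + 221 + 3·50 = 727
Option 3 (B + 31, X := 212):
  B = 157 + 31 = 188
  X = 212
  Y = 50
  K = 133 + 188 + 212 + 3·50 = 683
Comparing — Option 1: K=605, Option 2: K=727, Option 3: K=683. Highest is 727 (Option 2).

727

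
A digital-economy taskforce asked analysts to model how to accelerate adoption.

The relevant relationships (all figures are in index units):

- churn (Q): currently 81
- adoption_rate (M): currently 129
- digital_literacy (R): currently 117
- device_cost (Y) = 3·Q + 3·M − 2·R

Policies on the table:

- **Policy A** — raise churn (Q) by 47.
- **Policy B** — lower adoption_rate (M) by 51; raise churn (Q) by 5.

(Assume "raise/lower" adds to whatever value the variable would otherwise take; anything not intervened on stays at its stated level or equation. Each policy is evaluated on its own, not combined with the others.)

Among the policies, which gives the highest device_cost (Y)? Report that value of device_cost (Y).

Policy A (Q + 47):
  Q = 81 + 47 = 128
  M = 129
  R = 117
  Y = 0 + 3·128 + 3·129 − 2·117 = 537
Policy B (M − 51, Q + 5):
  Q = 81 + 5 = 86
  M = 129 − 51 = 78
  R = 117
  Y = 0 + 3·86 + 3·78 − 2·117 = 258
Comparing — Policy A: Y=537, Policy B: Y=258. Highest is 537 (Policy A).

537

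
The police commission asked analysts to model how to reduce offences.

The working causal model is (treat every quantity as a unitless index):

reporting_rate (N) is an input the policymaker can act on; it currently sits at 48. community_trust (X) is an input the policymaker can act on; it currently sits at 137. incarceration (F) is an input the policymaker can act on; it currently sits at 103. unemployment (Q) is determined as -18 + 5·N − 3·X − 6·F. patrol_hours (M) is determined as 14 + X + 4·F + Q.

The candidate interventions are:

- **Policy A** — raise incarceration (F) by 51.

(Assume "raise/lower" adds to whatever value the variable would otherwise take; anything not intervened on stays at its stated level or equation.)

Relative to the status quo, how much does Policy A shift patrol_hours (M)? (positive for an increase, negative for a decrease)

Baseline:
  N = 48
  X = 137
  F = 103
  Q = -18 + 5·48 − 3·137 − 6·103 = -807
  M = 14 + 137 + 4·103 + (-807) = -244
Policy A (F + 51):
  N = 48
  X = 137
  F = 103 + 51 = 154
  Q = -18 + 5·48 − 3·137 − 6·154 = -1113
  M = 14 + 137 + 4·154 + (-1113) = -346
Change in M: -346 − (-244) = -102

-102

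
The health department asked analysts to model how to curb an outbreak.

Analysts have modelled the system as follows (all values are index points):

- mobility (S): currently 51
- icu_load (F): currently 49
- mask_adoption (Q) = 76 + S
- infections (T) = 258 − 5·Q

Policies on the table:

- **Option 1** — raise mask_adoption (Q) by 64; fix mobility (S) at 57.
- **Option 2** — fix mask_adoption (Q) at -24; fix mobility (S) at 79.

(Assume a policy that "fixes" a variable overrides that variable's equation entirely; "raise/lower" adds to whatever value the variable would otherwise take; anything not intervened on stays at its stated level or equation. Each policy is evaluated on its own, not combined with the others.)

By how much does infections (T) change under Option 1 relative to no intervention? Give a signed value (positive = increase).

Baseline:
  S = 51
  Q = 76 + 51 = 127
  T = 258 − 5·127 = -377
Option 1 (Q + 64, S := 57):
  S = 57
  Q = 76 + 57 (+64 from intervention) = 197
  T = 258 − 5·197 = -727
Change in T: -727 − (-377) = -350

-350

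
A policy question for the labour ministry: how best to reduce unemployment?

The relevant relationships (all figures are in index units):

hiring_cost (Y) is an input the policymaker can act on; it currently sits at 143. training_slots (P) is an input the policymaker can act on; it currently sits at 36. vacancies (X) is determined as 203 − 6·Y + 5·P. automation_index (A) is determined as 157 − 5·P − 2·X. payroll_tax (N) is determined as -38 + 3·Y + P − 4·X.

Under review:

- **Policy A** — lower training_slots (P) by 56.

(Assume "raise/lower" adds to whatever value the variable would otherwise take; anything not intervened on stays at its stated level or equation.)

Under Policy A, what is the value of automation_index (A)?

1767

Policy A (P − 56):
  Y = 143
  P = 36 − 56 = -20
  X = 203 − 6·143 + 5·(-20) = -755
  A = 157 − 5·(-20) − 2·(-755) = 1767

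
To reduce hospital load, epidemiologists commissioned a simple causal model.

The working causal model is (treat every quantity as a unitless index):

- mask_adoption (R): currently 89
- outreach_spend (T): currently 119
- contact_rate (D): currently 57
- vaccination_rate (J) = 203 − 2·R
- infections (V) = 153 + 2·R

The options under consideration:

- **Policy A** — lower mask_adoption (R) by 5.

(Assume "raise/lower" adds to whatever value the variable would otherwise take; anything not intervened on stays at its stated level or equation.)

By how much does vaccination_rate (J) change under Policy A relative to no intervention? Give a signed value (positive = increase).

Baseline:
  R = 89
  J = 203 − 2·89 = 25
Policy A (R − 5):
  R = 89 − 5 = 84
  J = 203 − 2·84 = 35
Change in J: 35 − 25 = 10

10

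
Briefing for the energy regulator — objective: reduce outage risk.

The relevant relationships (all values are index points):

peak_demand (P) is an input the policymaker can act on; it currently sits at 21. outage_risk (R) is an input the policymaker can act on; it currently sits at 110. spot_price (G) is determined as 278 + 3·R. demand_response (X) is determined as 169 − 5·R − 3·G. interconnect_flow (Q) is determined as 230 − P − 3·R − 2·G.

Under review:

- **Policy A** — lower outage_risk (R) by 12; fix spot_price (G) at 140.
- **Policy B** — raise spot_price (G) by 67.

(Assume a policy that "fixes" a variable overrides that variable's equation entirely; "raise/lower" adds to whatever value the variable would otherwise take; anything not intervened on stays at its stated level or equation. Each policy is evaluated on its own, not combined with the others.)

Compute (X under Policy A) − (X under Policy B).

1665

Policy A (R − 12, G := 140):
  R = 110 − 12 = 98
  G = 140
  X = 169 − 5·98 − 3·140 = -741
Policy B (G + 67):
  R = 110
  G = 278 + 3·110 (+67 from intervention) = 675
  X = 169 − 5·110 − 3·675 = -2406
X: -741 − (-2406) = 1665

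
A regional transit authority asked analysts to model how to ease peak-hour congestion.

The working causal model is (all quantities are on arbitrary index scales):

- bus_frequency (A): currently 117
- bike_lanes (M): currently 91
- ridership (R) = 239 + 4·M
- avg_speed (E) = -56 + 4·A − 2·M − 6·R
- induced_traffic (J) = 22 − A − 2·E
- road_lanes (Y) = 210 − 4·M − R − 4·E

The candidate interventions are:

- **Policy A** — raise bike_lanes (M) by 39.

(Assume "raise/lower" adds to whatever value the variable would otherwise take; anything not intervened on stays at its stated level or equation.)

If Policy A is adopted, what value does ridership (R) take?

Policy A (M + 39):
  M = 91 + 39 = 130
  R = 239 + 4·130 = 759

759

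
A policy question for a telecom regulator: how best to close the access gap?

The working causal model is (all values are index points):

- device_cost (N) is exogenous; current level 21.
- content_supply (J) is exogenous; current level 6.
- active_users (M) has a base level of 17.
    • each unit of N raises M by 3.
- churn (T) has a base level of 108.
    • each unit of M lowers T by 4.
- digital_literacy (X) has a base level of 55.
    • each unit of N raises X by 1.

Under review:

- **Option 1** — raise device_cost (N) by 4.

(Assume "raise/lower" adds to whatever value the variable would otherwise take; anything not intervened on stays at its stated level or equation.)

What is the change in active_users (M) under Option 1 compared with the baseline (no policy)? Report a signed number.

12

Baseline:
  N = 21
  M = 17 + 3·21 = 80
Option 1 (N + 4):
  N = 21 + 4 = 25
  M = 17 + 3·25 = 92
Change in M: 92 − 80 = 12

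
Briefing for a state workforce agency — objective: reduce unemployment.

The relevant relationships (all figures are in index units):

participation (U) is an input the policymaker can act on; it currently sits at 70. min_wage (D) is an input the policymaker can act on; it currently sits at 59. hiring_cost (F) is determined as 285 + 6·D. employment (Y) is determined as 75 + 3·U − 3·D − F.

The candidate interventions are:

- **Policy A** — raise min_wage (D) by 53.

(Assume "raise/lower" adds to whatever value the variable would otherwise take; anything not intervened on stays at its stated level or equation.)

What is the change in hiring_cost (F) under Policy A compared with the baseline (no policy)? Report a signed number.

318

Baseline:
  D = 59
  F = 285 + 6·59 = 639
Policy A (D + 53):
  D = 59 + 53 = 112
  F = 285 + 6·112 = 957
Change in F: 957 − 639 = 318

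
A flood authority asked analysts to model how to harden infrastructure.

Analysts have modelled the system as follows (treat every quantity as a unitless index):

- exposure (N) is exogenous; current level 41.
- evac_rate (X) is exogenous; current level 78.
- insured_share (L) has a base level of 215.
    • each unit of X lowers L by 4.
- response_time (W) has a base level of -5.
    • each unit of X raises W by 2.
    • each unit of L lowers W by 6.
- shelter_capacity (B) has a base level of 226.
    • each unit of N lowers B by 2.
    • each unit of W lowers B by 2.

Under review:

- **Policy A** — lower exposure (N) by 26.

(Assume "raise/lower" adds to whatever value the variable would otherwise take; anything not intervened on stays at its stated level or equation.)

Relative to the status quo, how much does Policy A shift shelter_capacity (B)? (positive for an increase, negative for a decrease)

Baseline:
  N = 41
  X = 78
  L = 215 − 4·78 = -97
  W = -5 + 2·78 − 6·(-97) = 733
  B = 226 − 2·41 − 2·733 = -1322
Policy A (N − 26):
  N = 41 − 26 = 15
  X = 78
  L = 215 − 4·78 = -97
  W = -5 + 2·78 − 6·(-97) = 733
  B = 226 − 2·15 − 2·733 = -1270
Change in B: -1270 − (-1322) = 52

52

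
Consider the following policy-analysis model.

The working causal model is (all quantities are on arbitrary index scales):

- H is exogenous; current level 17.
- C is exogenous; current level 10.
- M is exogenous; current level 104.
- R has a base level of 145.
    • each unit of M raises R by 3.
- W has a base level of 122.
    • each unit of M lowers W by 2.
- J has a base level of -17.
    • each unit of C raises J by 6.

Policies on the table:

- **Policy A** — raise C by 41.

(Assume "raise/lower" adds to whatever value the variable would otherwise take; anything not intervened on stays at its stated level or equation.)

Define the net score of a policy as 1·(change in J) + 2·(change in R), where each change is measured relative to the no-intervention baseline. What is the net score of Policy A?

Baseline:
  C = 10
  M = 104
  R = 145 + 3·104 = 457
  J = -17 + 6·10 = 43
Policy A (C + 41):
  C = 10 + 41 = 51
  M = 104
  R = 145 + 3·104 = 457
  J = -17 + 6·51 = 289
ΔJ = 289 − 43 = 246; ΔR = 457 − 457 = 0
Score = 1·246 + 2·0 = 246

246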